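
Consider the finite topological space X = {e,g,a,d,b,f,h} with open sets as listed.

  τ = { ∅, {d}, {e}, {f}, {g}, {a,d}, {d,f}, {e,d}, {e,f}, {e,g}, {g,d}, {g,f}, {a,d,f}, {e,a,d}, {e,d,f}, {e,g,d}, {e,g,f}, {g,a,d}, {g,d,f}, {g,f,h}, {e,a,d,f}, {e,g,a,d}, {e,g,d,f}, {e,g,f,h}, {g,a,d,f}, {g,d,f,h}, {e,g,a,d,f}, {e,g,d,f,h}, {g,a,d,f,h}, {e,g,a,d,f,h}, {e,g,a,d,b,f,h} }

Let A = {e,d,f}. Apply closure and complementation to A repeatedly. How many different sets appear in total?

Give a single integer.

X∖A={g,a,b,h}, int(X∖A)={g}, hence cl(A)={e,a,d,b,f,h}
Orbit (k=closure, c=complement):
  1. A     = {e,d,f}
  2. kA    = {e,a,d,b,f,h}
  3. cA    = {g,a,b,h}
  4. ckA   = {g}
  5. kckA  = {g,b,h}
  6. ckckA = {e,a,d,f}
(closed under both — stop)

6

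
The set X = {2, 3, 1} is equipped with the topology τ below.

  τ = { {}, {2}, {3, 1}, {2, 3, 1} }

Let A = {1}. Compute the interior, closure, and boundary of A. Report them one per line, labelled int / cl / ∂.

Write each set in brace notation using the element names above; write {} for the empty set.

int(A) = {}
cl(A)  = {3, 1}
∂A     = {3, 1}

U open, U⊆A: {}. int(A) = ⋃ = {}
X∖A={2, 3}, int(X∖A)={2}, hence cl(A)={3, 1}
∂A: remove int from cl → {3, 1}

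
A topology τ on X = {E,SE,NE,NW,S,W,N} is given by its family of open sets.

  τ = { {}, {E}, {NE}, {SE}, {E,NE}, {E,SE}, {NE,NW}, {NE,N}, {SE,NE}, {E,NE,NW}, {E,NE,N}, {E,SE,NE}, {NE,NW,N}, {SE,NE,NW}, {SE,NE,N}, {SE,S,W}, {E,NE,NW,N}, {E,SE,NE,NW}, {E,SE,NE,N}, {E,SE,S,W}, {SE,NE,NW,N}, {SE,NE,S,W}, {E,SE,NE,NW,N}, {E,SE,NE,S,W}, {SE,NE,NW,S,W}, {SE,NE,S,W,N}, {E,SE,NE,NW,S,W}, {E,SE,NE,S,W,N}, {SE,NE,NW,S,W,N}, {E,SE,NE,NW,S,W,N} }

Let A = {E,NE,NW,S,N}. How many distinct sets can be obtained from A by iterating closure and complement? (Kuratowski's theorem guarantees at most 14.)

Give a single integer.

closure: X∖int(X∖A) = X∖{SE} = {E,NE,NW,S,W,N}
Let k=closure and c=complement:
  1. A     = {E,NE,NW,S,N}
  2. kA    = {E,NE,NW,S,W,N}
  3. cA    = {SE,W}
  4. ckA   = {SE}
  5. kcA   = {SE,S,W}
  6. ckcA  = {E,NE,NW,N}
— saturated at 6

6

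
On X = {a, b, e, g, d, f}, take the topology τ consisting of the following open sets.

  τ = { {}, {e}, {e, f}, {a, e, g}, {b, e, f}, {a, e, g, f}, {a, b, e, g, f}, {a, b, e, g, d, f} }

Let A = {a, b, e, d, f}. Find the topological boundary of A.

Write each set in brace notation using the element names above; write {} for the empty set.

{a, g, d}

opens ⊆ A: {}, {e}, {e, f}, {b, e, f}; union → int = {b, e, f}
complement {g}; its interior {}; cl(A) = X∖{} = {a, b, e, g, d, f}
boundary = {a, b, e, g, d, f} ∖ {b, e, f} = {a, g, d}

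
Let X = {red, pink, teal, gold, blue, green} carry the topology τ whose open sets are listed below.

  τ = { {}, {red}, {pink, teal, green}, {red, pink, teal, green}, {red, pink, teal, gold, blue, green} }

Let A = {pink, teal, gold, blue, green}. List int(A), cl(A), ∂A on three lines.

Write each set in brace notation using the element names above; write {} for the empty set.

U open, U⊆A: {}, {pink, teal, green}. int(A) = ⋃ = {pink, teal, green}
X∖A={red}, int(X∖A)={red}, hence cl(A)={pink, teal, gold, blue, green}
∂A: remove int from cl → {gold, blue}

int(A) = {pink, teal, green}
cl(A)  = {pink, teal, gold, blue, green}
∂A     = {gold, blue}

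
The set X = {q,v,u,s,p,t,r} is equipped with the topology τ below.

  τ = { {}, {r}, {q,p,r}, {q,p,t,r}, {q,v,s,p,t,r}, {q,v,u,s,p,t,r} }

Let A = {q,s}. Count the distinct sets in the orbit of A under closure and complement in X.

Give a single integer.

6

closure: X∖int(X∖A) = X∖{r} = {q,v,u,s,p,t}
Let k=closure and c=complement:
  1. A     = {q,s}
  2. kA    = {q,v,u,s,p,t}
  3. cA    = {v,u,p,t,r}
  4. ckA   = {r}
  5. kcA   = {q,v,u,s,p,t,r}
  6. ckcA  = {}
— saturated at 6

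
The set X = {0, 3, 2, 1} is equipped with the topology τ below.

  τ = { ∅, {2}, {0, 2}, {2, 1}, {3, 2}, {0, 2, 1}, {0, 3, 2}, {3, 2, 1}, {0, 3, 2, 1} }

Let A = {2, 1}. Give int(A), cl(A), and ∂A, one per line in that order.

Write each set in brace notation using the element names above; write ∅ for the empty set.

int(A) = {2, 1}
cl(A)  = {0, 3, 2, 1}
∂A     = {0, 3}

opens ⊆ A: ∅, {2}, {2, 1}; union → int = {2, 1}
complement {0, 3}; its interior ∅; cl(A) = X∖∅ = {0, 3, 2, 1}
boundary = {0, 3, 2, 1} ∖ {2, 1} = {0, 3}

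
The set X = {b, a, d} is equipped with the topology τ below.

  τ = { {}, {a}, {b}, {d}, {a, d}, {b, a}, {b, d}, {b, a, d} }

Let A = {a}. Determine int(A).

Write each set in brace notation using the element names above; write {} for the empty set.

open subsets of A: {}, {a}; so int(A) = {a}

{a}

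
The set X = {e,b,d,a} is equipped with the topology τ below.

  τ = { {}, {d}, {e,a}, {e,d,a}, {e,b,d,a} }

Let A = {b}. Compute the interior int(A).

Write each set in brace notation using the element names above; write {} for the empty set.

interior: largest open inside A is {} (from {})

{}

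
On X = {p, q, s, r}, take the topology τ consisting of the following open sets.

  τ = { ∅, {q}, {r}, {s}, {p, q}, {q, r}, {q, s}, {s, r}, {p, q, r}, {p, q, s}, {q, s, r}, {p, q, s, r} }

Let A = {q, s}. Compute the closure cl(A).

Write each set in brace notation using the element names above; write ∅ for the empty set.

{p, q, s}

cl via duality: int({p, r}) = {r}, so X∖{r} = {p, q, s}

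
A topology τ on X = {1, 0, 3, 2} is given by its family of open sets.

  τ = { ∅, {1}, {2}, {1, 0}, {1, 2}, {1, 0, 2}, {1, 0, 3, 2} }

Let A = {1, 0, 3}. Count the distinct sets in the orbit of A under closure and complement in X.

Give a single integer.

complement {2}; its interior {2}; cl(A) = X∖{2} = {1, 0, 3}
With k = closure, c = complement:
  1. A     = {1, 0, 3}
  2. cA    = {2}
  3. kcA   = {3, 2}
  4. ckcA  = {1, 0}
k, c of each give nothing new

4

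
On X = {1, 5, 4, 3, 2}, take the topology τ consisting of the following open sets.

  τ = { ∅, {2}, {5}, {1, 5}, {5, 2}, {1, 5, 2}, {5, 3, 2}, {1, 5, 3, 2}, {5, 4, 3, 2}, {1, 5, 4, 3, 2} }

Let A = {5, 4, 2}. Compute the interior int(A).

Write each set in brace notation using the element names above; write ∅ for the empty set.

{5, 2}

U open, U⊆A: ∅, {2}, {5}, {5, 2}. int(A) = ⋃ = {5, 2}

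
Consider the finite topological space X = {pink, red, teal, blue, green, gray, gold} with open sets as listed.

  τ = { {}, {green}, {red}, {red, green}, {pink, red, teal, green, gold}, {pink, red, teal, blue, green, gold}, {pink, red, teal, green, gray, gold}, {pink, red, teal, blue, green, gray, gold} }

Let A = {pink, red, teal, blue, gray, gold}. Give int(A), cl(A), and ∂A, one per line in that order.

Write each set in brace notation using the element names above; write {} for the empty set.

int(A) = {red}
cl(A)  = {pink, red, teal, blue, gray, gold}
∂A     = {pink, teal, blue, gray, gold}

interior: largest open inside A is {red} (from {}, {red})
cl via duality: int({green}) = {green}, so X∖{green} = {pink, red, teal, blue, gray, gold}
cl∖int = {pink, teal, blue, gray, gold}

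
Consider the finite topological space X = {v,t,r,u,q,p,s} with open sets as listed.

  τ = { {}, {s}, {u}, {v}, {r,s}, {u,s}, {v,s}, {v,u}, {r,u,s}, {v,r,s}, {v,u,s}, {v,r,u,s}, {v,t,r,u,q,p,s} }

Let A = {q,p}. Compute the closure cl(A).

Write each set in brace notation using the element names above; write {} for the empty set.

X∖A={v,t,r,u,s}, int(X∖A)={v,r,u,s}, hence cl(A)={t,q,p}

{t,q,p}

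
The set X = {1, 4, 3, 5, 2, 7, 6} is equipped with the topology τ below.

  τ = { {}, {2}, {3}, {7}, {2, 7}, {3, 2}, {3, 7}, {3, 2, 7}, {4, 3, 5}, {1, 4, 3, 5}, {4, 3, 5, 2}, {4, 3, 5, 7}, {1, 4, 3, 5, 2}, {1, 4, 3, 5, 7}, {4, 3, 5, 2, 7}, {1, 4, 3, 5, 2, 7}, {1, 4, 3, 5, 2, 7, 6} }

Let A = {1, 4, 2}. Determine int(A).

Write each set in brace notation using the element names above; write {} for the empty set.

opens ⊆ A: {}, {2}; union → int = {2}

{2}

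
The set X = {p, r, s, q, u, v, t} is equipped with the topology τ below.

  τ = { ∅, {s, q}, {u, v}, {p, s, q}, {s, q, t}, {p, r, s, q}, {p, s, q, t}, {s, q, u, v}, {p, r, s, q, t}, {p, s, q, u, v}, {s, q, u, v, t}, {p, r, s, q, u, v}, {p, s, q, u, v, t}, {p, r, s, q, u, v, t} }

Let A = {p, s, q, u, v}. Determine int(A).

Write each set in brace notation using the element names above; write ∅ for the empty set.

opens ⊆ A: ∅, {s, q}, {u, v}, {p, s, q}, {s, q, u, v}, {p, s, q, u, v}; union → int = {p, s, q, u, v}

{p, s, q, u, v}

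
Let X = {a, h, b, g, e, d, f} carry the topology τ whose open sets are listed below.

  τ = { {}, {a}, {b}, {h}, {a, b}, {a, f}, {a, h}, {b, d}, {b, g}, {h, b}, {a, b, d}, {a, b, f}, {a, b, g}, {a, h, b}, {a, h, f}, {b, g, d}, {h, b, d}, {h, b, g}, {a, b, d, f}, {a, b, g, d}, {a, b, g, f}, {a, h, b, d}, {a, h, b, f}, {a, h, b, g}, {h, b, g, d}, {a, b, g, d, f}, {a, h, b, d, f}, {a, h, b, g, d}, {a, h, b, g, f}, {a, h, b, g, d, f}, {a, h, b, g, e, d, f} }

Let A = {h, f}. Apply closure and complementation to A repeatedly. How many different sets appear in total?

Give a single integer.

cl via duality: int({a, b, g, e, d}) = {a, b, g, d}, so X∖{a, b, g, d} = {h, e, f}
Write k for closure, c for complement:
  1. A     = {h, f}
  2. kA    = {h, e, f}
  3. cA    = {a, b, g, e, d}
  4. ckA   = {a, b, g, d}
  5. kcA   = {a, b, g, e, d, f}
  6. ckcA  = {h}
  7. kckcA = {h, e}
  8. ckckcA = {a, b, g, d, f}
applying k or c yields no new set

8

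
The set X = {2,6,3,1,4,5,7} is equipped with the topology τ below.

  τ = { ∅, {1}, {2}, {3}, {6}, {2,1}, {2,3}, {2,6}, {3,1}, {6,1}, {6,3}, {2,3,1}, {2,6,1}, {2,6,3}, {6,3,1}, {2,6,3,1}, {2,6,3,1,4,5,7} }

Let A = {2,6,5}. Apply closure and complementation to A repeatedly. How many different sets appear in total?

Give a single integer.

closure: X∖int(X∖A) = X∖{3,1} = {2,6,4,5,7}
Let k=closure and c=complement:
  1. A     = {2,6,5}
  2. kA    = {2,6,4,5,7}
  3. cA    = {3,1,4,7}
  4. ckA   = {3,1}
  5. kcA   = {3,1,4,5,7}
  6. ckcA  = {2,6}
— saturated at 6

6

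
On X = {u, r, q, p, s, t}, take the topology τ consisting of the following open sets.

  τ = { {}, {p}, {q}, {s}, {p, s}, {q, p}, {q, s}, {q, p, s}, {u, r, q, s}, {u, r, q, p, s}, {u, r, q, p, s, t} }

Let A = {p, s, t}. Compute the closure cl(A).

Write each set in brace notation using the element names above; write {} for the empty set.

cl via duality: int({u, r, q}) = {q}, so X∖{q} = {u, r, p, s, t}

{u, r, p, s, t}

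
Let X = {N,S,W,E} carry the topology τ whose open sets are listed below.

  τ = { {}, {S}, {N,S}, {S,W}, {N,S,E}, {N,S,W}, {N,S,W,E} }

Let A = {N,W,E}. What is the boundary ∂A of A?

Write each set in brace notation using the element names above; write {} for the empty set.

{N,W,E}

U open, U⊆A: {}. int(A) = ⋃ = {}
X∖A={S}, int(X∖A)={S}, hence cl(A)={N,W,E}
∂A: remove int from cl → {N,W,E}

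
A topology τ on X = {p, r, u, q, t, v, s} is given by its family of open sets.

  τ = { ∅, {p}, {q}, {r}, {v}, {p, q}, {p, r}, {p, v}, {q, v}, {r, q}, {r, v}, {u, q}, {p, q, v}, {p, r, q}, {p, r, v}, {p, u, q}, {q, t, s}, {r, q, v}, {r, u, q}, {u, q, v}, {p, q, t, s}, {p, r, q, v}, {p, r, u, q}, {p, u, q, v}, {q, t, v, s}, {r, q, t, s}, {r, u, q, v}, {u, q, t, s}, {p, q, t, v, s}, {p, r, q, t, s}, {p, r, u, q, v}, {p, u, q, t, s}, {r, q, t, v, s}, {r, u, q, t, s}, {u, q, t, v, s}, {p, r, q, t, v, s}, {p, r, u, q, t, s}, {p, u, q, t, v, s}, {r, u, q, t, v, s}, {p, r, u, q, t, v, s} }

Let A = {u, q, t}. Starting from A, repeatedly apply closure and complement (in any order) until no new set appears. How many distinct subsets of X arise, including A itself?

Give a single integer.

6

X∖A={p, r, v, s}, int(X∖A)={p, r, v}, hence cl(A)={u, q, t, s}
Orbit (k=closure, c=complement):
  1. A     = {u, q, t}
  2. kA    = {u, q, t, s}
  3. cA    = {p, r, v, s}
  4. ckA   = {p, r, v}
  5. kcA   = {p, r, t, v, s}
  6. ckcA  = {u, q}
(closed under both — stop)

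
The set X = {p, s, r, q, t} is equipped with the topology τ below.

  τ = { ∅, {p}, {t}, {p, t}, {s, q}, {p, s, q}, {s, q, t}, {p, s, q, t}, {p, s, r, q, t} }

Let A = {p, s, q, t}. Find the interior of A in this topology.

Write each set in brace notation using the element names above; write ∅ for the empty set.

{p, s, q, t}

interior: largest open inside A is {p, s, q, t} (from ∅, {t}, {p}, {s, q}, {p, t}, {s, q, t}, {p, s, q}, {p, s, q, t})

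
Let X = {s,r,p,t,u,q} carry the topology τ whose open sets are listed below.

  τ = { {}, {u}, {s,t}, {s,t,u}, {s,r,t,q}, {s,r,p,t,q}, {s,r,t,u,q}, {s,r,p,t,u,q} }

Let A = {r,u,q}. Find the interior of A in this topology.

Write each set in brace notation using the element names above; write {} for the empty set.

{u}

open subsets of A: {}, {u}; so int(A) = {u}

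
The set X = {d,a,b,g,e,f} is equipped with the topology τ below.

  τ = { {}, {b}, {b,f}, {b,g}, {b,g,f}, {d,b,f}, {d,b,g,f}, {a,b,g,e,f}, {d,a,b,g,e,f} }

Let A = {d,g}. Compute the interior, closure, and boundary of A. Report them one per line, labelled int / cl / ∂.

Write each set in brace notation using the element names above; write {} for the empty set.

int(A) = {}
cl(A)  = {d,a,g,e}
∂A     = {d,a,g,e}

open subsets of A: {}; so int(A) = {}
closure: X∖int(X∖A) = X∖{b,f} = {d,a,g,e}
∂A = {d,a,g,e} minus {} = {d,a,g,e}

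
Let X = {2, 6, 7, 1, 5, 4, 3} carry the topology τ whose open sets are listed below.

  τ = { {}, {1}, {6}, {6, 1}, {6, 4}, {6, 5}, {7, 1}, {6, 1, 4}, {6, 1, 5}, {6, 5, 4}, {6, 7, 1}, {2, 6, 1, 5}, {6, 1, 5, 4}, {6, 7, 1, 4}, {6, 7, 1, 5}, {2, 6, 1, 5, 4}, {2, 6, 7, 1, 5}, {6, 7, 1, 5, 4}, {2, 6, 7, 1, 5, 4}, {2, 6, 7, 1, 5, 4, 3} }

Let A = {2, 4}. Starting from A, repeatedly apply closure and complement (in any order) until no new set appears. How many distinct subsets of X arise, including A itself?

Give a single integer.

6

cl via duality: int({6, 7, 1, 5, 3}) = {6, 7, 1, 5}, so X∖{6, 7, 1, 5} = {2, 4, 3}
Write k for closure, c for complement:
  1. A     = {2, 4}
  2. kA    = {2, 4, 3}
  3. cA    = {6, 7, 1, 5, 3}
  4. ckA   = {6, 7, 1, 5}
  5. kcA   = {2, 6, 7, 1, 5, 4, 3}
  6. ckcA  = {}
applying k or c yields no new set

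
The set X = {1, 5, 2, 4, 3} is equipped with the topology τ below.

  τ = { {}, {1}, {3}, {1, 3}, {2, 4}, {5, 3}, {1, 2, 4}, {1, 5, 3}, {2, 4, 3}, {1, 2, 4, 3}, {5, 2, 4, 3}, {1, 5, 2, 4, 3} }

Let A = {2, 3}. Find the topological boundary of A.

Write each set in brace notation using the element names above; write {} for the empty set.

opens ⊆ A: {}, {3}; union → int = {3}
complement {1, 5, 4}; its interior {1}; cl(A) = X∖{1} = {5, 2, 4, 3}
boundary = {5, 2, 4, 3} ∖ {3} = {5, 2, 4}

{5, 2, 4}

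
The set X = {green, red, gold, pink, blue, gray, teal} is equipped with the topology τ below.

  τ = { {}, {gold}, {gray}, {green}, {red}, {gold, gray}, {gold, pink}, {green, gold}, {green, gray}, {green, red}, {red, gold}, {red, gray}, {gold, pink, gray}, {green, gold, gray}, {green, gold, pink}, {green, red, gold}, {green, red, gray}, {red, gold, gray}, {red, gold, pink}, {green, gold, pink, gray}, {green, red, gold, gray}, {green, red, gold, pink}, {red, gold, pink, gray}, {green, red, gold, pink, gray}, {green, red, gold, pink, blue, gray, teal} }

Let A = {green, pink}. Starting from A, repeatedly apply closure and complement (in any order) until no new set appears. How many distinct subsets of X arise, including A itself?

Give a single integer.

cl via duality: int({red, gold, blue, gray, teal}) = {red, gold, gray}, so X∖{red, gold, gray} = {green, pink, blue, teal}
Write k for closure, c for complement:
  1. A     = {green, pink}
  2. kA    = {green, pink, blue, teal}
  3. cA    = {red, gold, blue, gray, teal}
  4. ckA   = {red, gold, gray}
  5. kcA   = {red, gold, pink, blue, gray, teal}
  6. ckcA  = {green}
  7. kckcA = {green, blue, teal}
  8. ckckcA = {red, gold, pink, gray}
applying k or c yields no new set

8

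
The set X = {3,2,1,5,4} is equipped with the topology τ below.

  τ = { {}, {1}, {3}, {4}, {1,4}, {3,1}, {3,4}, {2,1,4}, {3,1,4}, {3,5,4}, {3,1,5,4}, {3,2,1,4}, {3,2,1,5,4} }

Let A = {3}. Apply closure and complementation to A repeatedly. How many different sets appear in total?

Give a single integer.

closure: X∖int(X∖A) = X∖{2,1,4} = {3,5}
Let k=closure and c=complement:
  1. A     = {3}
  2. kA    = {3,5}
  3. cA    = {2,1,5,4}
  4. ckA   = {2,1,4}
— saturated at 4

4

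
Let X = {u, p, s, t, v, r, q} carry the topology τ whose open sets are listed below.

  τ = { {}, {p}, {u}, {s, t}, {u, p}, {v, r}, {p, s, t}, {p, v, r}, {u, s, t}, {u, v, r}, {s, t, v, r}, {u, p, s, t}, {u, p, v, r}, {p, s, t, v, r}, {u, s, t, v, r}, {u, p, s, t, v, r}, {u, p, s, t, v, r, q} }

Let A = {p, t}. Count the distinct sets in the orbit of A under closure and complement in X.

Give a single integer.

cl via duality: int({u, s, v, r, q}) = {u, v, r}, so X∖{u, v, r} = {p, s, t, q}
Write k for closure, c for complement:
  1. A     = {p, t}
  2. kA    = {p, s, t, q}
  3. cA    = {u, s, v, r, q}
  4. ckA   = {u, v, r}
  5. kcA   = {u, s, t, v, r, q}
  6. kckA  = {u, v, r, q}
  7. ckcA  = {p}
  8. ckckA = {p, s, t}
  9. kckcA = {p, q}
  10. ckckcA = {u, s, t, v, r}
applying k or c yields no new set

10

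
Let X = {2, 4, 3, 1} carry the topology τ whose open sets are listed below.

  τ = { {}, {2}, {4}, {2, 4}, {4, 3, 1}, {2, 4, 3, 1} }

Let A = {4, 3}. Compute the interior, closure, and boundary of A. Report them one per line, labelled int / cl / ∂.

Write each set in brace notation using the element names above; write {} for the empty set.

int(A) = {4}
cl(A)  = {4, 3, 1}
∂A     = {3, 1}

interior: largest open inside A is {4} (from {}, {4})
cl via duality: int({2, 1}) = {2}, so X∖{2} = {4, 3, 1}
cl∖int = {3, 1}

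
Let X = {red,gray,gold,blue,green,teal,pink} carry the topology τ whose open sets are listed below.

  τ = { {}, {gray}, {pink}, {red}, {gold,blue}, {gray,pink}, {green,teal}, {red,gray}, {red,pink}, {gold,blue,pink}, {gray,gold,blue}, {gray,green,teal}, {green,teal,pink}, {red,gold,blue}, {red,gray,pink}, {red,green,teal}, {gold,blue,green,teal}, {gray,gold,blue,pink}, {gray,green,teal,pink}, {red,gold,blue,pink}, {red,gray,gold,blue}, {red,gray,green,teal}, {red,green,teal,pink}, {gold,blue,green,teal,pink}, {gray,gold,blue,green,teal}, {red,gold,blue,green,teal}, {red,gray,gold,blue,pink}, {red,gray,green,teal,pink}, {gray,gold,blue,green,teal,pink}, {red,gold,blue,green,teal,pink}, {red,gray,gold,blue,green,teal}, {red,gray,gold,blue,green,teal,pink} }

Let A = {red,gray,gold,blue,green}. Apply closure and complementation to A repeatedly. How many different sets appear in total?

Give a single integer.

6

X∖A={teal,pink}, int(X∖A)={pink}, hence cl(A)={red,gray,gold,blue,green,teal}
Orbit (k=closure, c=complement):
  1. A     = {red,gray,gold,blue,green}
  2. kA    = {red,gray,gold,blue,green,teal}
  3. cA    = {teal,pink}
  4. ckA   = {pink}
  5. kcA   = {green,teal,pink}
  6. ckcA  = {red,gray,gold,blue}
(closed under both — stop)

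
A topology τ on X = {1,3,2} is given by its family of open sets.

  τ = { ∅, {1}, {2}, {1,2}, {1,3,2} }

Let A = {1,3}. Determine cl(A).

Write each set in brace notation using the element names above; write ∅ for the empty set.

{1,3}

closure: X∖int(X∖A) = X∖{2} = {1,3}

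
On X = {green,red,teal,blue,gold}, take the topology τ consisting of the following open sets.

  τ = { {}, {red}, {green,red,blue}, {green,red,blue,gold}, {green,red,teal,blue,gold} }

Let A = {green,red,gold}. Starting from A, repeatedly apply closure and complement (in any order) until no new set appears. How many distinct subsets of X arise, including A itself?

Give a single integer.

cl via duality: int({teal,blue}) = {}, so X∖{} = {green,red,teal,blue,gold}
Write k for closure, c for complement:
  1. A     = {green,red,gold}
  2. kA    = {green,red,teal,blue,gold}
  3. cA    = {teal,blue}
  4. ckA   = {}
  5. kcA   = {green,teal,blue,gold}
  6. ckcA  = {red}
applying k or c yields no new set

6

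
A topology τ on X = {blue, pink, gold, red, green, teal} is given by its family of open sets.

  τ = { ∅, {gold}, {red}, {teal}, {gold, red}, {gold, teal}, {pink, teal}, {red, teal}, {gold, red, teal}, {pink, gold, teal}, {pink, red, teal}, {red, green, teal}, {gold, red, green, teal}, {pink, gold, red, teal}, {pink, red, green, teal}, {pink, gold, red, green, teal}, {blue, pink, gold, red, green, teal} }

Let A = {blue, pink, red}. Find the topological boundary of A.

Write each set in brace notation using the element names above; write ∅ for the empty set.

{blue, pink, green}

U open, U⊆A: ∅, {red}. int(A) = ⋃ = {red}
X∖A={gold, green, teal}, int(X∖A)={gold, teal}, hence cl(A)={blue, pink, red, green}
∂A: remove int from cl → {blue, pink, green}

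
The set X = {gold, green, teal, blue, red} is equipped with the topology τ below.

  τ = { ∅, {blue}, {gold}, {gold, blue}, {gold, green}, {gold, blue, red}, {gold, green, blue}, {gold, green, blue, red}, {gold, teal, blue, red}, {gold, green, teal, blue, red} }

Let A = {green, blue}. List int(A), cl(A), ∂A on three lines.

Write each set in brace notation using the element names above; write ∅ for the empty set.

interior: largest open inside A is {blue} (from ∅, {blue})
cl via duality: int({gold, teal, red}) = {gold}, so X∖{gold} = {green, teal, blue, red}
cl∖int = {green, teal, red}

int(A) = {blue}
cl(A)  = {green, teal, blue, red}
∂A     = {green, teal, red}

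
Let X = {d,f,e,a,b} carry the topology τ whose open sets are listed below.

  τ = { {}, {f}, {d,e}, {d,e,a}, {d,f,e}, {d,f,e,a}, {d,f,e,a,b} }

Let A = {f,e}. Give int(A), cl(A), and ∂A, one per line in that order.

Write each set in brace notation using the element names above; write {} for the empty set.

int(A) = {f}
cl(A)  = {d,f,e,a,b}
∂A     = {d,e,a,b}

interior: largest open inside A is {f} (from {}, {f})
cl via duality: int({d,a,b}) = {}, so X∖{} = {d,f,e,a,b}
cl∖int = {d,e,a,b}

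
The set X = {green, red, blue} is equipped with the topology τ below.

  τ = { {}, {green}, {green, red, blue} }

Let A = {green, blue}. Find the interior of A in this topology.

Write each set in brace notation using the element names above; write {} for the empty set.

{green}

U open, U⊆A: {}, {green}. int(A) = ⋃ = {green}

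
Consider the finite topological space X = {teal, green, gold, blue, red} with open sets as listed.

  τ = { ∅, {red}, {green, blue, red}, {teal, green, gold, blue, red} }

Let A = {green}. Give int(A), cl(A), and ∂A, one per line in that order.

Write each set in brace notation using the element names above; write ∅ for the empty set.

open subsets of A: ∅; so int(A) = ∅
closure: X∖int(X∖A) = X∖{red} = {teal, green, gold, blue}
∂A = {teal, green, gold, blue} minus ∅ = {teal, green, gold, blue}

int(A) = ∅
cl(A)  = {teal, green, gold, blue}
∂A     = {teal, green, gold, blue}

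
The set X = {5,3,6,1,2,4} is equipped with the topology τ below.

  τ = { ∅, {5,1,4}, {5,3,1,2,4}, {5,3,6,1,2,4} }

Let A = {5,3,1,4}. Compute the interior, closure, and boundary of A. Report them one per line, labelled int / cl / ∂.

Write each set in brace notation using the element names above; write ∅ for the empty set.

opens ⊆ A: ∅, {5,1,4}; union → int = {5,1,4}
complement {6,2}; its interior ∅; cl(A) = X∖∅ = {5,3,6,1,2,4}
boundary = {5,3,6,1,2,4} ∖ {5,1,4} = {3,6,2}

int(A) = {5,1,4}
cl(A)  = {5,3,6,1,2,4}
∂A     = {3,6,2}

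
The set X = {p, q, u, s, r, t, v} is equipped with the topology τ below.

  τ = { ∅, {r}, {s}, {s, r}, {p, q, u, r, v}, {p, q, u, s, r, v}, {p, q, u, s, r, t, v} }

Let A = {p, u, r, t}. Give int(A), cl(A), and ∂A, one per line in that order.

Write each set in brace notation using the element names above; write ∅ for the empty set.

opens ⊆ A: ∅, {r}; union → int = {r}
complement {q, s, v}; its interior {s}; cl(A) = X∖{s} = {p, q, u, r, t, v}
boundary = {p, q, u, r, t, v} ∖ {r} = {p, q, u, t, v}

int(A) = {r}
cl(A)  = {p, q, u, r, t, v}
∂A     = {p, q, u, t, v}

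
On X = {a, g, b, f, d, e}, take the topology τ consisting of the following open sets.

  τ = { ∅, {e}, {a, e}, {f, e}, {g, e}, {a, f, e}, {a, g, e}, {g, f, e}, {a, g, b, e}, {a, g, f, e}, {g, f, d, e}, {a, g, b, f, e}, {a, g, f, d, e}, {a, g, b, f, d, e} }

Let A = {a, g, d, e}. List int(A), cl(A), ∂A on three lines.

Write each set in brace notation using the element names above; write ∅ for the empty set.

int(A) = {a, g, e}
cl(A)  = {a, g, b, f, d, e}
∂A     = {b, f, d}

open subsets of A: ∅, {e}, {a, e}, {g, e}, {a, g, e}; so int(A) = {a, g, e}
closure: X∖int(X∖A) = X∖∅ = {a, g, b, f, d, e}
∂A = {a, g, b, f, d, e} minus {a, g, e} = {b, f, d}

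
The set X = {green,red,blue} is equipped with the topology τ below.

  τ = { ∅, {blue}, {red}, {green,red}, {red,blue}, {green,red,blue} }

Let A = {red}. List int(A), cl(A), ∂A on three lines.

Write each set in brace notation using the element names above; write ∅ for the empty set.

interior: largest open inside A is {red} (from ∅, {red})
cl via duality: int({green,blue}) = {blue}, so X∖{blue} = {green,red}
cl∖int = {green}

int(A) = {red}
cl(A)  = {green,red}
∂A     = {green}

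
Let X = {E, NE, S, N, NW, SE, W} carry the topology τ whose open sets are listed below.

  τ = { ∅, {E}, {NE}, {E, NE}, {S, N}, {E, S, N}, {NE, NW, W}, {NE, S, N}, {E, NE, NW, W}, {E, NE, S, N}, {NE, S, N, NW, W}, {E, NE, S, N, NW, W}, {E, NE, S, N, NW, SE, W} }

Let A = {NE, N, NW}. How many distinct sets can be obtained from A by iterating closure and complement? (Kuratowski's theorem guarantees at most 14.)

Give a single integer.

12

closure: X∖int(X∖A) = X∖{E} = {NE, S, N, NW, SE, W}
Let k=closure and c=complement:
  1. A     = {NE, N, NW}
  2. kA    = {NE, S, N, NW, SE, W}
  3. cA    = {E, S, SE, W}
  4. ckA   = {E}
  5. kcA   = {E, S, N, NW, SE, W}
  6. kckA  = {E, SE}
  7. ckcA  = {NE}
  8. ckckA = {NE, S, N, NW, W}
  9. kckcA = {NE, NW, SE, W}
  10. ckckcA = {E, S, N}
  11. kckckcA = {E, S, N, SE}
  12. ckckckcA = {NE, NW, W}
— saturated at 12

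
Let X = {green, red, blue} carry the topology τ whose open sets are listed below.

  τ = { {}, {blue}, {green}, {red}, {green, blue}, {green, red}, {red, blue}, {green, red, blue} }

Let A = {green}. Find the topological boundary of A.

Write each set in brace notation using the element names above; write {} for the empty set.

opens ⊆ A: {}, {green}; union → int = {green}
complement {red, blue}; its interior {red, blue}; cl(A) = X∖{red, blue} = {green}
boundary = {green} ∖ {green} = {}

{}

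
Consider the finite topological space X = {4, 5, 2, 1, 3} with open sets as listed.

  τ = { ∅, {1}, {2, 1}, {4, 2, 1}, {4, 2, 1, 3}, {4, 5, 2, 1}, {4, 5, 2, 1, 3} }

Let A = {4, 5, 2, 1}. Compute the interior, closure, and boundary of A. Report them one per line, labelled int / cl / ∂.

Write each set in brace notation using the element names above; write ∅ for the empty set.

opens ⊆ A: ∅, {1}, {2, 1}, {4, 2, 1}, {4, 5, 2, 1}; union → int = {4, 5, 2, 1}
complement {3}; its interior ∅; cl(A) = X∖∅ = {4, 5, 2, 1, 3}
boundary = {4, 5, 2, 1, 3} ∖ {4, 5, 2, 1} = {3}

int(A) = {4, 5, 2, 1}
cl(A)  = {4, 5, 2, 1, 3}
∂A     = {3}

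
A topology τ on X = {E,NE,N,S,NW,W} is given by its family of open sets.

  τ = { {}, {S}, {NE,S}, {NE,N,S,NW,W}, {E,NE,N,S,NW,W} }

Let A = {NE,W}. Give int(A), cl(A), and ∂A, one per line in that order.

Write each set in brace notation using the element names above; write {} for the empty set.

int(A) = {}
cl(A)  = {E,NE,N,NW,W}
∂A     = {E,NE,N,NW,W}

opens ⊆ A: {}; union → int = {}
complement {E,N,S,NW}; its interior {S}; cl(A) = X∖{S} = {E,NE,N,NW,W}
boundary = {E,NE,N,NW,W} ∖ {} = {E,NE,N,NW,W}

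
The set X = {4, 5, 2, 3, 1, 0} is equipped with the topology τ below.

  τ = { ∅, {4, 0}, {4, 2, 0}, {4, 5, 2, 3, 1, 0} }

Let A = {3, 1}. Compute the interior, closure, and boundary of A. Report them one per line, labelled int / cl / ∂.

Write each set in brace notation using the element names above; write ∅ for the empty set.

opens ⊆ A: ∅; union → int = ∅
complement {4, 5, 2, 0}; its interior {4, 2, 0}; cl(A) = X∖{4, 2, 0} = {5, 3, 1}
boundary = {5, 3, 1} ∖ ∅ = {5, 3, 1}

int(A) = ∅
cl(A)  = {5, 3, 1}
∂A     = {5, 3, 1}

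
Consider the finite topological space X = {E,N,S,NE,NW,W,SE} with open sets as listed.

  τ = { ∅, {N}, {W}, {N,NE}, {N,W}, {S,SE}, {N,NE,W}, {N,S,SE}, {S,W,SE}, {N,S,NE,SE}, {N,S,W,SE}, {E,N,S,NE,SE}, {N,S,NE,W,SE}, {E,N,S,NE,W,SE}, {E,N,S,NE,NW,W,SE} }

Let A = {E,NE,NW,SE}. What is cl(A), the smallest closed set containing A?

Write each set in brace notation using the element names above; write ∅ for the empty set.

{E,S,NE,NW,SE}

closure: X∖int(X∖A) = X∖{N,W} = {E,S,NE,NW,SE}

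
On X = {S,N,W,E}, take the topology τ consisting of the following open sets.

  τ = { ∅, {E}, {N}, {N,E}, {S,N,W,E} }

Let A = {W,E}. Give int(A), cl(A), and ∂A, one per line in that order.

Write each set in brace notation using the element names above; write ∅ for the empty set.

U open, U⊆A: ∅, {E}. int(A) = ⋃ = {E}
X∖A={S,N}, int(X∖A)={N}, hence cl(A)={S,W,E}
∂A: remove int from cl → {S,W}

int(A) = {E}
cl(A)  = {S,W,E}
∂A     = {S,W}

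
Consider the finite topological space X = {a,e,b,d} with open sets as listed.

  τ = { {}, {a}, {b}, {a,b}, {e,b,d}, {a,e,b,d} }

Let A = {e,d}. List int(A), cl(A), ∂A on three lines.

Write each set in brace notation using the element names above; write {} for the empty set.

int(A) = {}
cl(A)  = {e,d}
∂A     = {e,d}

open subsets of A: {}; so int(A) = {}
closure: X∖int(X∖A) = X∖{a,b} = {e,d}
∂A = {e,d} minus {} = {e,d}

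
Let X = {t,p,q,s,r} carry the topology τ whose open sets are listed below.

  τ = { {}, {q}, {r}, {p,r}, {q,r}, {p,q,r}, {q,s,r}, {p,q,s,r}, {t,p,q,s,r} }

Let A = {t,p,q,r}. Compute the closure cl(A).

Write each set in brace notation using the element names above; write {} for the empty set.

X∖A={s}, int(X∖A)={}, hence cl(A)={t,p,q,s,r}

{t,p,q,s,r}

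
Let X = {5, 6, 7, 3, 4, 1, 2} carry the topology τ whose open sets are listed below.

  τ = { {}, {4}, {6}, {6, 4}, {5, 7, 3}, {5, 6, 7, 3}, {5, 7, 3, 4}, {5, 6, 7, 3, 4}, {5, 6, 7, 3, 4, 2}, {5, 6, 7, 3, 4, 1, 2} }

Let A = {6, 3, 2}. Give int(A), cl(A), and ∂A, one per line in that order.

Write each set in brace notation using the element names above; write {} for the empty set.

U open, U⊆A: {}, {6}. int(A) = ⋃ = {6}
X∖A={5, 7, 4, 1}, int(X∖A)={4}, hence cl(A)={5, 6, 7, 3, 1, 2}
∂A: remove int from cl → {5, 7, 3, 1, 2}

int(A) = {6}
cl(A)  = {5, 6, 7, 3, 1, 2}
∂A     = {5, 7, 3, 1, 2}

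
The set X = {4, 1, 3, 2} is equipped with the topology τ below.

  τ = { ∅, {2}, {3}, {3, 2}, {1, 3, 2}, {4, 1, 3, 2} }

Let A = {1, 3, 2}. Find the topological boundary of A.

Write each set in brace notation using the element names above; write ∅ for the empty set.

open subsets of A: ∅, {2}, {3}, {3, 2}, {1, 3, 2}; so int(A) = {1, 3, 2}
closure: X∖int(X∖A) = X∖∅ = {4, 1, 3, 2}
∂A = {4, 1, 3, 2} minus {1, 3, 2} = {4}

{4}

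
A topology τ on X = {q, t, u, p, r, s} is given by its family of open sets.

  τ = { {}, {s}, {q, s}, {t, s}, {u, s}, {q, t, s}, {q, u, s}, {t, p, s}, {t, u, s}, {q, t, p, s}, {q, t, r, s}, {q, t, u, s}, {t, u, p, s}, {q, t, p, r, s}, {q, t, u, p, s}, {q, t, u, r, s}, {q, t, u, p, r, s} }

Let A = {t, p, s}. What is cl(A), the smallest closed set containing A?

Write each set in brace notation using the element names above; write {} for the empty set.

closure: X∖int(X∖A) = X∖{} = {q, t, u, p, r, s}

{q, t, u, p, r, s}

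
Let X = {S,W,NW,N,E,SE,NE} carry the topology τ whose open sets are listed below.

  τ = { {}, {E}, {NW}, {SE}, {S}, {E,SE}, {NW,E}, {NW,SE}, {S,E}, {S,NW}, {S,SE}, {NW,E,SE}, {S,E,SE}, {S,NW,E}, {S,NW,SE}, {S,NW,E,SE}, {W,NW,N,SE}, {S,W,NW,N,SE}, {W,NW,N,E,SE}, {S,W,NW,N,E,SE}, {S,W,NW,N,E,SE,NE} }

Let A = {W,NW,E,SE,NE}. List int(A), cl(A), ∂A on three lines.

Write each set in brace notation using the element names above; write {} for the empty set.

interior: largest open inside A is {NW,E,SE} (from {}, {NW}, {E}, {SE}, {NW,E}, {NW,SE}, {E,SE}, {NW,E,SE})
cl via duality: int({S,N}) = {S}, so X∖{S} = {W,NW,N,E,SE,NE}
cl∖int = {W,N,NE}

int(A) = {NW,E,SE}
cl(A)  = {W,NW,N,E,SE,NE}
∂A     = {W,N,NE}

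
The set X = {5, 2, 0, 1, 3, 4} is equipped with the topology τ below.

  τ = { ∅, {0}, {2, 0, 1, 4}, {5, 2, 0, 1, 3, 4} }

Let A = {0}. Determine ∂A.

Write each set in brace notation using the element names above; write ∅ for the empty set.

{5, 2, 1, 3, 4}

U open, U⊆A: ∅, {0}. int(A) = ⋃ = {0}
X∖A={5, 2, 1, 3, 4}, int(X∖A)=∅, hence cl(A)={5, 2, 0, 1, 3, 4}
∂A: remove int from cl → {5, 2, 1, 3, 4}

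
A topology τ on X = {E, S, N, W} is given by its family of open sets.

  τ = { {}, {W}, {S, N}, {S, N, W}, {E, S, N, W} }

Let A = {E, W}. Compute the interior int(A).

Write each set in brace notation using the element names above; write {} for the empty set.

opens ⊆ A: {}, {W}; union → int = {W}

{W}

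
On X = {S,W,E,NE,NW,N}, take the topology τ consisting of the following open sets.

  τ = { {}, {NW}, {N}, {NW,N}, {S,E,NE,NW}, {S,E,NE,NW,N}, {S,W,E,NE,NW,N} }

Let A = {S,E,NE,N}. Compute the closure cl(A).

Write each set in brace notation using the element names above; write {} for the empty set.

X∖A={W,NW}, int(X∖A)={NW}, hence cl(A)={S,W,E,NE,N}

{S,W,E,NE,N}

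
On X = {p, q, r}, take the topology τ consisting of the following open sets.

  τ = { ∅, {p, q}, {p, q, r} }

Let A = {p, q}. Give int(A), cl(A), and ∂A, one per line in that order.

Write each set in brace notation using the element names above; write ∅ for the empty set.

U open, U⊆A: ∅, {p, q}. int(A) = ⋃ = {p, q}
X∖A={r}, int(X∖A)=∅, hence cl(A)={p, q, r}
∂A: remove int from cl → {r}

int(A) = {p, q}
cl(A)  = {p, q, r}
∂A     = {r}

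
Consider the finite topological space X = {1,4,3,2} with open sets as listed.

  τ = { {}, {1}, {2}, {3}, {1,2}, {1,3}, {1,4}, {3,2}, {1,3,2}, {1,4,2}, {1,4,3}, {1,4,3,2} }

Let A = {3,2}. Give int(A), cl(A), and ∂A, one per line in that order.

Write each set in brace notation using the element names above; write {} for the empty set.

interior: largest open inside A is {3,2} (from {}, {2}, {3}, {3,2})
cl via duality: int({1,4}) = {1,4}, so X∖{1,4} = {3,2}
cl∖int = {}

int(A) = {3,2}
cl(A)  = {3,2}
∂A     = {}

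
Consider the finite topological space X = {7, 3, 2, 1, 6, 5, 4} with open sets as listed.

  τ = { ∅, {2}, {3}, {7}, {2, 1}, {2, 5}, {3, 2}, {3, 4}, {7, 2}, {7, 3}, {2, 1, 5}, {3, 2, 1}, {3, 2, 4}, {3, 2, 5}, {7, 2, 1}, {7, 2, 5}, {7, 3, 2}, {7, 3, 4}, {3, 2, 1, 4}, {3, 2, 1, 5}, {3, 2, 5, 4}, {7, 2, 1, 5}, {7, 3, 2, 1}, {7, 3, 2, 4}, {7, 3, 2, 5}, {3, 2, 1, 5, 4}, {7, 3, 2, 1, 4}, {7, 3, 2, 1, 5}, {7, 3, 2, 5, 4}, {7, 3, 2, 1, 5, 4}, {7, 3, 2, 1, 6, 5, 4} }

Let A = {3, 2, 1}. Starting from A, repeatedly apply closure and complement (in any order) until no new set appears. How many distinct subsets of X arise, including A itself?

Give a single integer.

6

cl via duality: int({7, 6, 5, 4}) = {7}, so X∖{7} = {3, 2, 1, 6, 5, 4}
Write k for closure, c for complement:
  1. A     = {3, 2, 1}
  2. kA    = {3, 2, 1, 6, 5, 4}
  3. cA    = {7, 6, 5, 4}
  4. ckA   = {7}
  5. kckA  = {7, 6}
  6. ckckA = {3, 2, 1, 5, 4}
applying k or c yields no new set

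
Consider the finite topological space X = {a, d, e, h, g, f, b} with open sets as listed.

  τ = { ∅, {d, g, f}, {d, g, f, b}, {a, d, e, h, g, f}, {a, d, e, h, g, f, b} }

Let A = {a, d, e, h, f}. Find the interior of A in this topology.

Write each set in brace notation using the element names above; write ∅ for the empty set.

U open, U⊆A: ∅. int(A) = ⋃ = ∅

∅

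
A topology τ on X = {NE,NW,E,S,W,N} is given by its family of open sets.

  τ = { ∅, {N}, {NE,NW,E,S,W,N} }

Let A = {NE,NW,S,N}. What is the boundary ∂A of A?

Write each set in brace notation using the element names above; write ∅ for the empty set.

U open, U⊆A: ∅, {N}. int(A) = ⋃ = {N}
X∖A={E,W}, int(X∖A)=∅, hence cl(A)={NE,NW,E,S,W,N}
∂A: remove int from cl → {NE,NW,E,S,W}

{NE,NW,E,S,W}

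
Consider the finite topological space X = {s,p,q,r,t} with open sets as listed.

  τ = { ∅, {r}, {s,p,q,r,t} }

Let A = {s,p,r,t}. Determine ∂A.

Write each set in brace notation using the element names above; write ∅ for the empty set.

{s,p,q,t}

opens ⊆ A: ∅, {r}; union → int = {r}
complement {q}; its interior ∅; cl(A) = X∖∅ = {s,p,q,r,t}
boundary = {s,p,q,r,t} ∖ {r} = {s,p,q,t}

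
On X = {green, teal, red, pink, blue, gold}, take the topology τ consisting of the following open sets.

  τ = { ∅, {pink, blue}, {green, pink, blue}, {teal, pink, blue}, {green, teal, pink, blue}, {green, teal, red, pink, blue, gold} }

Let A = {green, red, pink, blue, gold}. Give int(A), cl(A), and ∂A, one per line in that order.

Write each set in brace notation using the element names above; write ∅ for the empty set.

int(A) = {green, pink, blue}
cl(A)  = {green, teal, red, pink, blue, gold}
∂A     = {teal, red, gold}

open subsets of A: ∅, {pink, blue}, {green, pink, blue}; so int(A) = {green, pink, blue}
closure: X∖int(X∖A) = X∖∅ = {green, teal, red, pink, blue, gold}
∂A = {green, teal, red, pink, blue, gold} minus {green, pink, blue} = {teal, red, gold}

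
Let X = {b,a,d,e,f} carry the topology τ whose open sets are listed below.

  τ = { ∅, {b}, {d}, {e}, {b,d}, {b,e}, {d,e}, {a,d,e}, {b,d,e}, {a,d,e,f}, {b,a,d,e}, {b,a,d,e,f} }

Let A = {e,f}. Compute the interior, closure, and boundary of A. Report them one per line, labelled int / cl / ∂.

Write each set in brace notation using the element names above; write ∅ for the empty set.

int(A) = {e}
cl(A)  = {a,e,f}
∂A     = {a,f}

opens ⊆ A: ∅, {e}; union → int = {e}
complement {b,a,d}; its interior {b,d}; cl(A) = X∖{b,d} = {a,e,f}
boundary = {a,e,f} ∖ {e} = {a,f}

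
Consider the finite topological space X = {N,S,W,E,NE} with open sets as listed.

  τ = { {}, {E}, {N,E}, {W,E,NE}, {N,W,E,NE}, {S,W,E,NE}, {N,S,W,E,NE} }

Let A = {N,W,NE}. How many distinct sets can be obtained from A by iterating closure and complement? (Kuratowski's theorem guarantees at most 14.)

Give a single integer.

6

closure: X∖int(X∖A) = X∖{E} = {N,S,W,NE}
Let k=closure and c=complement:
  1. A     = {N,W,NE}
  2. kA    = {N,S,W,NE}
  3. cA    = {S,E}
  4. ckA   = {E}
  5. kcA   = {N,S,W,E,NE}
  6. ckcA  = {}
— saturated at 6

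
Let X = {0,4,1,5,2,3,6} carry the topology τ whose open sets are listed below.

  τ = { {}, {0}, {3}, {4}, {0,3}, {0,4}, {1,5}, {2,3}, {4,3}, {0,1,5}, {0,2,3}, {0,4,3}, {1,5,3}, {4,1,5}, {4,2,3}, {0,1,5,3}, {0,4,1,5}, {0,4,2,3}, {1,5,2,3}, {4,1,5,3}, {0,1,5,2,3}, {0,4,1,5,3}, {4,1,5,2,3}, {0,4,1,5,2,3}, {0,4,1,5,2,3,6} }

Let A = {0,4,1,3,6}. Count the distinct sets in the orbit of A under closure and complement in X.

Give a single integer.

X∖A={5,2}, int(X∖A)={}, hence cl(A)={0,4,1,5,2,3,6}
Orbit (k=closure, c=complement):
  1. A     = {0,4,1,3,6}
  2. kA    = {0,4,1,5,2,3,6}
  3. cA    = {5,2}
  4. ckA   = {}
  5. kcA   = {1,5,2,6}
  6. ckcA  = {0,4,3}
  7. kckcA = {0,4,2,3,6}
  8. ckckcA = {1,5}
  9. kckckcA = {1,5,6}
  10. ckckckcA = {0,4,2,3}
(closed under both — stop)

10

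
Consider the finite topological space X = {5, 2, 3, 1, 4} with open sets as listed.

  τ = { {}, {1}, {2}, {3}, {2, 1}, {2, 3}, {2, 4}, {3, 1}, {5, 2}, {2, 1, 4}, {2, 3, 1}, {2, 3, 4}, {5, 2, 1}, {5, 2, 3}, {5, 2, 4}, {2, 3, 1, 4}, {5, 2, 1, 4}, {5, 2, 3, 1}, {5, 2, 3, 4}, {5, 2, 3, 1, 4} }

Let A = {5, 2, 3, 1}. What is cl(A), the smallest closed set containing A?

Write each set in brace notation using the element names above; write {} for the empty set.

closure: X∖int(X∖A) = X∖{} = {5, 2, 3, 1, 4}

{5, 2, 3, 1, 4}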